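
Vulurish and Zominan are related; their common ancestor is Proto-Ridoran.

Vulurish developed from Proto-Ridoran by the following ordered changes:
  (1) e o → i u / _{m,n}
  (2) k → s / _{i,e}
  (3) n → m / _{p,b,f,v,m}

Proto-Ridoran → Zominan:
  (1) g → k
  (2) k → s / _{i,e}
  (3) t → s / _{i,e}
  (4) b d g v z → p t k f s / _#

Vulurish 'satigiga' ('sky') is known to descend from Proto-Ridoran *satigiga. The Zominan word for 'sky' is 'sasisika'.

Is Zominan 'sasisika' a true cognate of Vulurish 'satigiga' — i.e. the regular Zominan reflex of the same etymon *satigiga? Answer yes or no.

yes

Derive the expected Zominan reflex of *satigiga:
Zominan: *satigiga
  satigiga → satikika   [unconditioned shift]
  satikika → satisika   [palatalisation]
  satisika → sasisika   [palatalisation]
  sasisika (rule 4 does not apply)
  giving Zominan sasisika.
Zominan 'sasisika' matches the regular reflex exactly, so the pair is cognate.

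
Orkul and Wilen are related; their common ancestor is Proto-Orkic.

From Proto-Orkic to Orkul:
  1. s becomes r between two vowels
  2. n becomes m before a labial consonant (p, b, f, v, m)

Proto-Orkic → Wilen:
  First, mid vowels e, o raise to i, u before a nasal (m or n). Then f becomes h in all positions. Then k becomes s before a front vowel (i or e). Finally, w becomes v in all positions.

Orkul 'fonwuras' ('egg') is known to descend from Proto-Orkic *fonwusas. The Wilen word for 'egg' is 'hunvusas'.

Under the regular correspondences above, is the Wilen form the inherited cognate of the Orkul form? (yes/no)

Derive the expected Wilen reflex of *fonwusas:
Wilen: *fonwusas
  fonwusas → funwusas   [pre-nasal raising]
  funwusas → hunwusas   [unconditioned shift]
  hunwusas (rule 3 does not apply)
  hunwusas → hunvusas   [unconditioned shift]
  giving Wilen hunvusas.
Wilen 'hunvusas' matches the regular reflex exactly, so the pair is cognate.

yes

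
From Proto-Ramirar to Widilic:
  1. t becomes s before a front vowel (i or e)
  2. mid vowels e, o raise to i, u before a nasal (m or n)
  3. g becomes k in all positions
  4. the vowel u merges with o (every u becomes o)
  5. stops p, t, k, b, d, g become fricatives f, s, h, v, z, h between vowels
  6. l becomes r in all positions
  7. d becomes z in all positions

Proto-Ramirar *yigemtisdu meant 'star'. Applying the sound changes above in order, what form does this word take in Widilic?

Widilic: start from *yigemtisdu.
  rule 1 (palatalisation): yigemtisdu → yigemsisdu
  rule 2 (pre-nasal raising): yigemsisdu → yigimsisdu
  rule 3 (unconditioned shift): yigimsisdu → yikimsisdu
  rule 4 (vowel merger): yikimsisdu → yikimsisdo
  rule 5 (intervocalic lenition): yikimsisdo → yihimsisdo
  rule 6: no change — yihimsisdo
  rule 7 (unconditioned shift): yihimsisdo → yihimsiszo
  ⇒ Widilic yihimsiszo

yihimsiszo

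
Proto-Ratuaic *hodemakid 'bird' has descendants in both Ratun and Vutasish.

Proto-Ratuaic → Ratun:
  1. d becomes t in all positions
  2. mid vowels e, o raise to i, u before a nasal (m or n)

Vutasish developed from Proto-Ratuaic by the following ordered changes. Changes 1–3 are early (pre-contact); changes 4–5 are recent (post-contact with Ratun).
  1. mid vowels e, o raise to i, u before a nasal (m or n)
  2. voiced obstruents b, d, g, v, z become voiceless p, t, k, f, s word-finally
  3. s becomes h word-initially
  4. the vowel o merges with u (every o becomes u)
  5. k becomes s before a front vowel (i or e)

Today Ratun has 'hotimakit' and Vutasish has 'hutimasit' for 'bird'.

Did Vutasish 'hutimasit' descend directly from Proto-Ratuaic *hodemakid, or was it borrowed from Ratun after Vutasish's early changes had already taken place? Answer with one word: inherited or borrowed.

If inherited, *hodemakid would pass through all of Vutasish's changes:
Vutasish: *hodemakid > hodimakid > hodimakit > hudimakit > hudimasit  (by pre-nasal raising, final devoicing, vowel merger, palatalisation)
If borrowed from Ratun 'hotimakit' after the early changes, it would undergo only the recent ones:
  rule 4 (vowel merger): hotimakit → hutimakit
  rule 5 (palatalisation): hutimakit → hutimasit
  ⇒ as a loan: hutimasit
Vutasish 'hutimasit' matches the loan outcome 'hutimasit', not the inherited 'hudimasit' — it skipped the early Vutasish changes, so it was borrowed from Ratun.

borrowed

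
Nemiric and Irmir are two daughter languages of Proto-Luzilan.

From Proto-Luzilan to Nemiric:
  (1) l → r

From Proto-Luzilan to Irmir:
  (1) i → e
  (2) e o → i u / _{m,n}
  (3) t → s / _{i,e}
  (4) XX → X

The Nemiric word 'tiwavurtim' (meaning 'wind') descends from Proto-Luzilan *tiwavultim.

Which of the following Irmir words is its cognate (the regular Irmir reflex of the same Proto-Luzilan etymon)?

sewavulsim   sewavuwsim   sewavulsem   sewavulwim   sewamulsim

sewavulsim

Irmir: start from *tiwavultim.
  rule 1 (vowel merger): tiwavultim → tewavultem
  rule 2 (pre-nasal raising): tewavultem → tewavultim
  rule 3 (palatalisation): tewavultim → sewavulsim
  rule 4: no change — sewavulsim
  ⇒ Irmir sewavulsim
The other candidates each miss or misapply at least one Irmir change.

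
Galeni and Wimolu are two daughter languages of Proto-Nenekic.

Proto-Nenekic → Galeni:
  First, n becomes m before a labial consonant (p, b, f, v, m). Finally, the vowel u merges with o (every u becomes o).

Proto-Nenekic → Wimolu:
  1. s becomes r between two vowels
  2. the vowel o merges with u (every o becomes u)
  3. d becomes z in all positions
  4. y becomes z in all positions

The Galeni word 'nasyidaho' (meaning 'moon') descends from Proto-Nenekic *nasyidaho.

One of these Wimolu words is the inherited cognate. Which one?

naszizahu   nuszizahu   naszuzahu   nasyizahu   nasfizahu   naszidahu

Wimolu: *nasyidaho
  nasyidaho (rule 1 does not apply)
  nasyidaho → nasyidahu   [vowel merger]
  nasyidahu → nasyizahu   [unconditioned shift]
  nasyizahu → naszizahu   [unconditioned shift]
  giving Wimolu naszizahu.

naszizahu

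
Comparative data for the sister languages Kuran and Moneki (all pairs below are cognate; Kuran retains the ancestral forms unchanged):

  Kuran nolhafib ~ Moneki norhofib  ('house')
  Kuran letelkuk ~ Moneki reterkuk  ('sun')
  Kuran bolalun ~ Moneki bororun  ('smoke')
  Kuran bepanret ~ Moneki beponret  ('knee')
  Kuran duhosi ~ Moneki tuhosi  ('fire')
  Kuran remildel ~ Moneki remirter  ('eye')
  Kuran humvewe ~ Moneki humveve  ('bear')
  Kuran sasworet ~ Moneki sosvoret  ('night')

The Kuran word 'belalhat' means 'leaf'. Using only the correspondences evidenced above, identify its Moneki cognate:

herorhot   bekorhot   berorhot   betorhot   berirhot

berorhot

bolalun ~ bororun — Kuran l corresponds to Moneki r between vowels (before a back vowel).
bolalun ~ bororun, sasworet ~ sosvoret — Kuran a corresponds to Moneki o after a consonant, before a consonant other than r, m, n, p, b, f, v.
nolhafib ~ norhofib, letelkuk ~ reterkuk — Kuran l corresponds to Moneki r after a vowel, before a consonant other than r, m, n, p, b, f, v.
Applying these to Kuran 'belalhat':
  belalhat → beralhat   (l→r between vowels (before a back vowel))
  beralhat → berolhat   (a→o after a consonant, before a consonant other than r, m, n, p, b, f, v)
  berolhat → berorhat   (l→r after a vowel, before a consonant other than r, m, n, p, b, f, v)
  berorhat → berorhot   (a→o after a consonant, before a consonant other than r, m, n, p, b, f, v)
So the Moneki cognate is 'berorhot'.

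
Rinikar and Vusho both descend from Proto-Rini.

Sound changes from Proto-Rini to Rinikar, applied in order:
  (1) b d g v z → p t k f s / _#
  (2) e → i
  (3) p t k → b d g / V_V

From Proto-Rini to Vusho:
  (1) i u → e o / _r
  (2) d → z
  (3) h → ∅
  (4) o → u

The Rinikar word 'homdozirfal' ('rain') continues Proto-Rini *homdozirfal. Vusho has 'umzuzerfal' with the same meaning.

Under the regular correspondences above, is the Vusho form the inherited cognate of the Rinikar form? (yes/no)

yes

Derive the expected Vusho reflex of *homdozirfal:
Vusho: *homdozirfal > homdozerfal > homzozerfal > omzozerfal > umzuzerfal  (by pre-rhotic lowering, unconditioned shift, h-loss, vowel merger)
Vusho 'umzuzerfal' matches the regular reflex exactly, so the pair is cognate.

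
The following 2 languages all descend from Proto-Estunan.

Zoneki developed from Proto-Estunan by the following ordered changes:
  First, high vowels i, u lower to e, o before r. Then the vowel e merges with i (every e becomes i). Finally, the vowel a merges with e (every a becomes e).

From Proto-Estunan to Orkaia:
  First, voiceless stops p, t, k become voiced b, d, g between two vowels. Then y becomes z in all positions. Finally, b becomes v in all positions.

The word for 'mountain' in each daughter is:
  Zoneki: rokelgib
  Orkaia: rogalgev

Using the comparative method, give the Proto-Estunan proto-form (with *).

*rokalgeb

Position 3: Zoneki has k, Orkaia has g. Zoneki preserves k here (none of its changes turn any other segment into k), so the proto-segment is *k.
Position 7: Zoneki has i, Orkaia has e. Orkaia preserves e here (none of its changes turn any other segment into e), so the proto-segment is *e.
Verify the candidate proto-form against each daughter:
Zoneki: *rokalgeb > rokalgib > rokelgib  (by vowel merger, vowel merger)
Orkaia: *rokalgeb
  rokalgeb → rogalgeb   [intervocalic voicing]
  rogalgeb (rule 2 does not apply)
  rogalgeb → rogalgev   [unconditioned shift]
  giving Orkaia rogalgev.
Only *rokalgeb yields all of Zoneki rokelgib, Orkaia rogalgev.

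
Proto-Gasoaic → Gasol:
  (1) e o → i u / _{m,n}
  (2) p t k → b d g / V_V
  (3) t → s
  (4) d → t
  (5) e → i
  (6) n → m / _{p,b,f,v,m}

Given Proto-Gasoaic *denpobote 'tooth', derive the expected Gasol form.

timpoboti

Gasol: *denpobote > dinpobote > dinpobode > tinpobote > tinpoboti > timpoboti  (by pre-nasal raising, intervocalic voicing, unconditioned shift, vowel merger, nasal place assimilation)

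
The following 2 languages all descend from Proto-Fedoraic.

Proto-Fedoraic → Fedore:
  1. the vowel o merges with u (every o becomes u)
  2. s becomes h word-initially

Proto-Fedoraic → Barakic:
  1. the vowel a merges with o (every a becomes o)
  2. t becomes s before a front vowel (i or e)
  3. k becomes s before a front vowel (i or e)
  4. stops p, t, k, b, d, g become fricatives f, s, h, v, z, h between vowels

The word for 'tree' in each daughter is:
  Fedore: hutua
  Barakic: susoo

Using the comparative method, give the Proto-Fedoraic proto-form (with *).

*sutoa

Position 4: Fedore has u, Barakic has o. Taking the neighbouring segments as reconstructed: Fedore u could go back to *o or *u; Barakic o could go back to *a or *o — the one source consistent with every daughter is *o.
Position 1: Fedore has h, Barakic has s. Taking the neighbouring segments as reconstructed: Fedore h could go back to *s or *h; Barakic s can only go back to *s — the one source consistent with every daughter is *s.
Continuing position by position gives *sutoa; check it forward:
Fedore: start from *sutoa.
  rule 1 (vowel merger): sutoa → sutua
  rule 2 (debuccalisation): sutua → hutua
  ⇒ Fedore hutua
Barakic: *sutoa > sutoo > susoo  (by vowel merger, intervocalic lenition)
Only *sutoa yields all of Fedore hutua, Barakic susoo.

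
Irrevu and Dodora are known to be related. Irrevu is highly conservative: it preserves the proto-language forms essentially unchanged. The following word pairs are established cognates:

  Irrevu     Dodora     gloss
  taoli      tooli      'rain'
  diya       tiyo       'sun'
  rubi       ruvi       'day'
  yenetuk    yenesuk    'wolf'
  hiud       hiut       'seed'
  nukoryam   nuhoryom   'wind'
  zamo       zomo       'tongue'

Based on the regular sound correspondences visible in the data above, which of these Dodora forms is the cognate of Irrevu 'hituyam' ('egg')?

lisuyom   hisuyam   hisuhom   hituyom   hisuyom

yenetuk ~ yenesuk — Irrevu t corresponds to Dodora s between vowels (before a back vowel).
nukoryam ~ nuhoryom, zamo ~ zomo — Irrevu a corresponds to Dodora o after a consonant, before a nasal.
Applying these to Irrevu 'hituyam':
  hituyam → hisuyam   (t→s between vowels (before a back vowel))
  hisuyam → hisuyom   (a→o after a consonant, before a nasal)
So the Dodora cognate is 'hisuyom'.

hisuyom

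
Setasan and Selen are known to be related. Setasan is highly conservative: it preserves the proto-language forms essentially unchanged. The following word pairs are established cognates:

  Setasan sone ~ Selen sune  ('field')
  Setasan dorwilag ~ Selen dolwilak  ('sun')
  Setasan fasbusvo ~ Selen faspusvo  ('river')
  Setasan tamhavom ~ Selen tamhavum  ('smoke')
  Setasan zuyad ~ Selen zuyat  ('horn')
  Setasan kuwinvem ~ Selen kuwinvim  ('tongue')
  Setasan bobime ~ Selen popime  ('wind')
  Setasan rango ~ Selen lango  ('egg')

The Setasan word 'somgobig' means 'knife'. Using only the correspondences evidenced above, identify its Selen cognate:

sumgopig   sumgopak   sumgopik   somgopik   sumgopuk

sumgopik

tamhavom ~ tamhavum — Setasan o corresponds to Selen u after a consonant, before a nasal.
bobime ~ popime — Setasan b corresponds to Selen p between vowels (before a front vowel).
dorwilag ~ dolwilak — Setasan g corresponds to Selen k word-finally.
Applying these to Setasan 'somgobig':
  somgobig → sumgobig   (o→u after a consonant, before a nasal)
  sumgobig → sumgopig   (b→p between vowels (before a front vowel))
  sumgopig → sumgopik   (g→k word-finally)
So the Selen cognate is 'sumgopik'.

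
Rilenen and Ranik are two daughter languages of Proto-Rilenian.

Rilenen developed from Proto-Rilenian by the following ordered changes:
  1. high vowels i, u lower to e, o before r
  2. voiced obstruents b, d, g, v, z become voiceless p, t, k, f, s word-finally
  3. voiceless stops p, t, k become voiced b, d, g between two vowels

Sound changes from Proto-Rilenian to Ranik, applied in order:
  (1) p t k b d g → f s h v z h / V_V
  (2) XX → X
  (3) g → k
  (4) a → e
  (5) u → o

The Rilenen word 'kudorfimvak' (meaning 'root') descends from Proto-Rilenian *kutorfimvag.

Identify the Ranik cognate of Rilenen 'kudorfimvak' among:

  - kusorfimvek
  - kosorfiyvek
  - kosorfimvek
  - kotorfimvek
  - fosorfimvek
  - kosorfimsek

kosorfimvek

Ranik: *kutorfimvag
  kutorfimvag → kusorfimvag   [intervocalic lenition]
  kusorfimvag (rule 2 does not apply)
  kusorfimvag → kusorfimvak   [unconditioned shift]
  kusorfimvak → kusorfimvek   [vowel merger]
  kusorfimvek → kosorfimvek   [vowel merger]
  giving Ranik kosorfimvek.
Only 'kosorfimvek' matches the regular Ranik development of *kutorfimvag.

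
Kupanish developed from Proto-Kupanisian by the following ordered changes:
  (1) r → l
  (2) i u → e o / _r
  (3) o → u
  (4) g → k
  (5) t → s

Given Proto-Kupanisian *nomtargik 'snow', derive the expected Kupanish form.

numsalkik

Kupanish: *nomtargik > nomtalgik > numtalgik > numtalkik > numsalkik  (by unconditioned shift, vowel merger, unconditioned shift, unconditioned shift)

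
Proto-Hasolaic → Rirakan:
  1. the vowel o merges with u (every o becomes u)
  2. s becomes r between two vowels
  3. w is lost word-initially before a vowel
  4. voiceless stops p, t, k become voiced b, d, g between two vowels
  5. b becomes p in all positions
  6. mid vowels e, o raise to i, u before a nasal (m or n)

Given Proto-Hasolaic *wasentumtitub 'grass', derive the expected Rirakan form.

Rirakan: start from *wasentumtitub.
  rule 1: no change — wasentumtitub
  rule 2 (rhotacism): wasentumtitub → warentumtitub
  rule 3 (glide loss): warentumtitub → arentumtitub
  rule 4 (intervocalic voicing): arentumtitub → arentumtidub
  rule 5 (unconditioned shift): arentumtidub → arentumtidup
  rule 6 (pre-nasal raising): arentumtidup → arintumtidup
  ⇒ Rirakan arintumtidup

arintumtidup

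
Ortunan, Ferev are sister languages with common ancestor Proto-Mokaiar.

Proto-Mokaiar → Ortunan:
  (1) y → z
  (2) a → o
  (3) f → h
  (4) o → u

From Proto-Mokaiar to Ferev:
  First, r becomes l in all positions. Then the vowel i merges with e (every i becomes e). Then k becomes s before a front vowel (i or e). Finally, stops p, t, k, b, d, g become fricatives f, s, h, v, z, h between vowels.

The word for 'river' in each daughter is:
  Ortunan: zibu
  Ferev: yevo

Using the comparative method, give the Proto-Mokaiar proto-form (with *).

Position 2: Ortunan has i, Ferev has e. Ortunan preserves i here (none of its changes turn any other segment into i), so the proto-segment is *i.
Position 1: Ortunan has z, Ferev has y. Ferev preserves y here (none of its changes turn any other segment into y), so the proto-segment is *y.
Position 4: Ortunan has u, Ferev has o. Ferev preserves o here (none of its changes turn any other segment into o), so the proto-segment is *o.
Continuing position by position gives *yibo; check it forward:
Ortunan: start from *yibo.
  rule 1 (unconditioned shift): yibo → zibo
  rule 2: no change — zibo
  rule 3: no change — zibo
  rule 4 (vowel merger): zibo → zibu
  ⇒ Ortunan zibu
Ferev: *yibo
  yibo (rule 1 does not apply)
  yibo → yebo   [vowel merger]
  yebo (rule 3 does not apply)
  yebo → yevo   [intervocalic lenition]
  giving Ferev yevo.
No other proto-form is consistent with every reflex, so the reconstruction is *yibo.

*yibo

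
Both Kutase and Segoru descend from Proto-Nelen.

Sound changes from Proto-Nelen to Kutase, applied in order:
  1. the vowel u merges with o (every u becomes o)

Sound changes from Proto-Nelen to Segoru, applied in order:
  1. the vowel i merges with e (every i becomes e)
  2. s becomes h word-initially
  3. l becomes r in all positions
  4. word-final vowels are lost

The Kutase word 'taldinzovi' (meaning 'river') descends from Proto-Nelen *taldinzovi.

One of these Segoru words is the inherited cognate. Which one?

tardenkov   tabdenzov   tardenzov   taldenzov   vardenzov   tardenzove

tardenzov

Segoru: *taldinzovi
  taldinzovi → taldenzove   [vowel merger]
  taldenzove (rule 2 does not apply)
  taldenzove → tardenzove   [unconditioned shift]
  tardenzove → tardenzov   [apocope]
  giving Segoru tardenzov.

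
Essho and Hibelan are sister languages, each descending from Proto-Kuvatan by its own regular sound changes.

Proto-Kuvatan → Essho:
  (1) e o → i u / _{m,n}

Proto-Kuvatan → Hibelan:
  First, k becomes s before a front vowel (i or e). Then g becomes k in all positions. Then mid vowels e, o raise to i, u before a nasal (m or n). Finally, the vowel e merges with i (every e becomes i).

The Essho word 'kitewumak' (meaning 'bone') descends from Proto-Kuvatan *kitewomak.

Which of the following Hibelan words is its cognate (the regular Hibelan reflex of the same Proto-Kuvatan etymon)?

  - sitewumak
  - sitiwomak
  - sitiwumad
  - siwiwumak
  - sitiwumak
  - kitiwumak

Hibelan: *kitewomak > sitewomak > sitewumak > sitiwumak  (by palatalisation, pre-nasal raising, vowel merger)
Only 'sitiwumak' matches the regular Hibelan development of *kitewomak.

sitiwumak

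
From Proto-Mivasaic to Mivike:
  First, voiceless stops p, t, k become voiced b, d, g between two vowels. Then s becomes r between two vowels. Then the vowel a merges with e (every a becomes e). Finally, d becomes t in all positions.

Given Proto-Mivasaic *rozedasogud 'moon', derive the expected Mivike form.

Mivike: *rozedasogud > rozedarogud > rozederogud > rozeterogut  (by rhotacism, vowel merger, unconditioned shift)

rozeterogut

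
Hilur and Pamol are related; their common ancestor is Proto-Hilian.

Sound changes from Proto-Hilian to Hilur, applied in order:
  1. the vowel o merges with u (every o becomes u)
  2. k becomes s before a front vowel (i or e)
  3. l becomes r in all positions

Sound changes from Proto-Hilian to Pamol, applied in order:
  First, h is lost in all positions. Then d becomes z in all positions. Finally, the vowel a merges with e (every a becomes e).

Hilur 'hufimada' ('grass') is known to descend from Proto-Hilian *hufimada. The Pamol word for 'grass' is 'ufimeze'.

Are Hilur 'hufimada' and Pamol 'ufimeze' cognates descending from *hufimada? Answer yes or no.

yes

Derive the expected Pamol reflex of *hufimada:
Pamol: *hufimada
  hufimada → ufimada   [h-loss]
  ufimada → ufimaza   [unconditioned shift]
  ufimaza → ufimeze   [vowel merger]
  giving Pamol ufimeze.
Pamol 'ufimeze' matches the regular reflex exactly, so the pair is cognate.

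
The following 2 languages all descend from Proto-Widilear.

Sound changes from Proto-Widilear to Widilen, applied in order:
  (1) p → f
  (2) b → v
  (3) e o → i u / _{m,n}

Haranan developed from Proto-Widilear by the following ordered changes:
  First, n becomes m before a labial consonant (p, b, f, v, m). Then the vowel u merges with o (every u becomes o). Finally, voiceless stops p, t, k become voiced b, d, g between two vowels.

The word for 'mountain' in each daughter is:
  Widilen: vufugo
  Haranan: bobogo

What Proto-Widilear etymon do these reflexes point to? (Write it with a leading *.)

*bupugo

Position 3: Widilen has f, Haranan has b. Taking the neighbouring segments as reconstructed: Widilen f could go back to *p or *f; Haranan b could go back to *p or *b — the one source consistent with every daughter is *p.
Position 4: Widilen has u, Haranan has o. Taking the neighbouring segments as reconstructed: Widilen u can only go back to *u; Haranan o could go back to *o or *u — the one source consistent with every daughter is *u.
Position 2: Widilen has u, Haranan has o. Taking the neighbouring segments as reconstructed: Widilen u can only go back to *u; Haranan o could go back to *o or *u — the one source consistent with every daughter is *u.
Verify the candidate proto-form against each daughter:
Widilen: start from *bupugo.
  rule 1 (unconditioned shift): bupugo → bufugo
  rule 2 (unconditioned shift): bufugo → vufugo
  rule 3: no change — vufugo
  ⇒ Widilen vufugo
Haranan: *bupugo
  bupugo (rule 1 does not apply)
  bupugo → bopogo   [vowel merger]
  bopogo → bobogo   [intervocalic voicing]
  giving Haranan bobogo.
Only *bupugo yields all of Widilen vufugo, Haranan bobogo.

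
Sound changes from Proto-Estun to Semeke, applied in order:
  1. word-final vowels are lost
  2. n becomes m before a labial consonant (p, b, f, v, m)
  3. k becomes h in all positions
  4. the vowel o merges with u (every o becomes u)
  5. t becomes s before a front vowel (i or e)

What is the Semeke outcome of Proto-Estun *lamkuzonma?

lamhuzumm

Semeke: *lamkuzonma
  lamkuzonma → lamkuzonm   [apocope]
  lamkuzonm → lamkuzomm   [nasal place assimilation]
  lamkuzomm → lamhuzomm   [unconditioned shift]
  lamhuzomm → lamhuzumm   [vowel merger]
  lamhuzumm (rule 5 does not apply)
  giving Semeke lamhuzumm.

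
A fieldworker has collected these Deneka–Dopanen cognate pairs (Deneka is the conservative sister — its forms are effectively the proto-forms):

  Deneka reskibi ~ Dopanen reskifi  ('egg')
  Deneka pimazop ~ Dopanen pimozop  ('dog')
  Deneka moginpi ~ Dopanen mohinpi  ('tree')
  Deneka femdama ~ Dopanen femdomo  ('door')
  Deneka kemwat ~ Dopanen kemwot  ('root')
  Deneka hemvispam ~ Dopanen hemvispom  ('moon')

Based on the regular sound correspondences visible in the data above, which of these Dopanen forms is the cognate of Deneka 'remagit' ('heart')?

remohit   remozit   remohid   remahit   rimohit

remohit

pimazop ~ pimozop, kemwat ~ kemwot — Deneka a corresponds to Dopanen o after a consonant, before a consonant other than r, m, n, p, b, f, v.
moginpi ~ mohinpi — Deneka g corresponds to Dopanen h between vowels (before a front vowel).
Applying these to Deneka 'remagit':
  remagit → remogit   (a→o after a consonant, before a consonant other than r, m, n, p, b, f, v)
  remogit → remohit   (g→h between vowels (before a front vowel))
So the Dopanen cognate is 'remohit'.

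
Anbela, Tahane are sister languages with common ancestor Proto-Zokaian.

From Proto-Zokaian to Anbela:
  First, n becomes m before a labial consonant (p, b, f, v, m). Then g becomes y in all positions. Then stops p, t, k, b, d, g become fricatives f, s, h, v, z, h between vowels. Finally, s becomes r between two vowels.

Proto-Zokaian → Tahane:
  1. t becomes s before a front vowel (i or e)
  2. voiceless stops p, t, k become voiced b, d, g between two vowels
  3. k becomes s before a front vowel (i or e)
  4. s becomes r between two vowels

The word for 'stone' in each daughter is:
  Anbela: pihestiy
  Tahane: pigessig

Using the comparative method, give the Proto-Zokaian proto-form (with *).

*pikestig

Position 6: Anbela has t, Tahane has s. Anbela preserves t here (none of its changes turn any other segment into t), so the proto-segment is *t.
Position 8: Anbela has y, Tahane has g. Taking the neighbouring segments as reconstructed: Anbela y could go back to *g or *y; Tahane g can only go back to *g — the one source consistent with every daughter is *g.
Position 3: Anbela has h, Tahane has g. Taking the neighbouring segments as reconstructed: Anbela h could go back to *k or *h; Tahane g could go back to *k or *g — the one source consistent with every daughter is *k.
Verify the candidate proto-form against each daughter:
Anbela: *pikestig > pikestiy > pihestiy  (by unconditioned shift, intervocalic lenition)
Tahane: start from *pikestig.
  rule 1 (palatalisation): pikestig → pikessig
  rule 2 (intervocalic voicing): pikessig → pigessig
  rule 3: no change — pigessig
  rule 4: no change — pigessig
  ⇒ Tahane pigessig
Only *pikestig yields all of Anbela pihestiy, Tahane pigessig.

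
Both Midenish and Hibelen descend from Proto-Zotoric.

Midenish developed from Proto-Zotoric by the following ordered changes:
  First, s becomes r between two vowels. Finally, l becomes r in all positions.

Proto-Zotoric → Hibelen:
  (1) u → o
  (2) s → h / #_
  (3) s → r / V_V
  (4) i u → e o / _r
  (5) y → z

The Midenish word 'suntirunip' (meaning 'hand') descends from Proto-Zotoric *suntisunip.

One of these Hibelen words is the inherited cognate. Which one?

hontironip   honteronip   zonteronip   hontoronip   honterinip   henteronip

honteronip

Hibelen: start from *suntisunip.
  rule 1 (vowel merger): suntisunip → sontisonip
  rule 2 (debuccalisation): sontisonip → hontisonip
  rule 3 (rhotacism): hontisonip → hontironip
  rule 4 (pre-rhotic lowering): hontironip → honteronip
  rule 5: no change — honteronip
  ⇒ Hibelen honteronip
Among the options, 'honteronip' alone shows every Hibelen change applied in order.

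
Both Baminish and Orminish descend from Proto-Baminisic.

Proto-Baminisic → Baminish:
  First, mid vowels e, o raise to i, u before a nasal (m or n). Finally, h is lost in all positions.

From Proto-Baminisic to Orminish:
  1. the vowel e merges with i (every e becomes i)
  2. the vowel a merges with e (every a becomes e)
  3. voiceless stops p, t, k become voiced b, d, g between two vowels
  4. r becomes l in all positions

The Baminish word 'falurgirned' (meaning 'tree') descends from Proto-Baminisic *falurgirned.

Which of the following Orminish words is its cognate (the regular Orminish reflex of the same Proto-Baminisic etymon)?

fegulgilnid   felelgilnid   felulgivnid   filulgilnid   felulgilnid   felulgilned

Orminish: start from *falurgirned.
  rule 1 (vowel merger): falurgirned → falurgirnid
  rule 2 (vowel merger): falurgirnid → felurgirnid
  rule 3: no change — felurgirnid
  rule 4 (unconditioned shift): felurgirnid → felulgilnid
  ⇒ Orminish felulgilnid
The other candidates each miss or misapply at least one Orminish change.

felulgilnid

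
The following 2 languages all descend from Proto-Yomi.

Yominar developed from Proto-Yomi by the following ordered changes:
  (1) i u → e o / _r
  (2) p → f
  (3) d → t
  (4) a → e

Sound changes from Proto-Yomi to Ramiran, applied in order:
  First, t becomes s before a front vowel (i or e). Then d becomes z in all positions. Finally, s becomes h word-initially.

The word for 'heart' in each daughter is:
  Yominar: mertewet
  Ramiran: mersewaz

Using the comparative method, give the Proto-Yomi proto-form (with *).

Position 7: Yominar has e, Ramiran has a. Ramiran preserves a here (none of its changes turn any other segment into a), so the proto-segment is *a.
Position 4: Yominar has t, Ramiran has s. Taking the neighbouring segments as reconstructed: Yominar t could go back to *t or *d; Ramiran s could go back to *t or *s — the one source consistent with every daughter is *t.
Continuing position by position gives *mertewad; check it forward:
Yominar: *mertewad > mertewat > mertewet  (by unconditioned shift, vowel merger)
Ramiran: *mertewad
  mertewad → mersewad   [palatalisation]
  mersewad → mersewaz   [unconditioned shift]
  mersewaz (rule 3 does not apply)
  giving Ramiran mersewaz.
No other proto-form is consistent with every reflex, so the reconstruction is *mertewad.

*mertewad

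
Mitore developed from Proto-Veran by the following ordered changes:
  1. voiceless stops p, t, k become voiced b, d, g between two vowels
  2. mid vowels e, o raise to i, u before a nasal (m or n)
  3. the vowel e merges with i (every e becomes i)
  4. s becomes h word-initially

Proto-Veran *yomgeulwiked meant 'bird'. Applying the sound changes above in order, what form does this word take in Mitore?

Mitore: *yomgeulwiked
  yomgeulwiked → yomgeulwiged   [intervocalic voicing]
  yomgeulwiged → yumgeulwiged   [pre-nasal raising]
  yumgeulwiged → yumgiulwigid   [vowel merger]
  yumgiulwigid (rule 4 does not apply)
  giving Mitore yumgiulwigid.

yumgiulwigid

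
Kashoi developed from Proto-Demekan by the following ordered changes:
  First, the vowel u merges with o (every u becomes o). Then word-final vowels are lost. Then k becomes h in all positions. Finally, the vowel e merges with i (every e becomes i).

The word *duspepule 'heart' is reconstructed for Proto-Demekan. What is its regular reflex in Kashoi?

Kashoi: *duspepule > dospepole > dospepol > dospipol  (by vowel merger, apocope, vowel merger)

dospipol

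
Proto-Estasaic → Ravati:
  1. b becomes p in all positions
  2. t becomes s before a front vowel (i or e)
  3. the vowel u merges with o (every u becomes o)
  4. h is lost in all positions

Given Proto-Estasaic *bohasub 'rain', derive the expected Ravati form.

poasop

Ravati: *bohasub
  bohasub → pohasup   [unconditioned shift]
  pohasup (rule 2 does not apply)
  pohasup → pohasop   [vowel merger]
  pohasop → poasop   [h-loss]
  giving Ravati poasop.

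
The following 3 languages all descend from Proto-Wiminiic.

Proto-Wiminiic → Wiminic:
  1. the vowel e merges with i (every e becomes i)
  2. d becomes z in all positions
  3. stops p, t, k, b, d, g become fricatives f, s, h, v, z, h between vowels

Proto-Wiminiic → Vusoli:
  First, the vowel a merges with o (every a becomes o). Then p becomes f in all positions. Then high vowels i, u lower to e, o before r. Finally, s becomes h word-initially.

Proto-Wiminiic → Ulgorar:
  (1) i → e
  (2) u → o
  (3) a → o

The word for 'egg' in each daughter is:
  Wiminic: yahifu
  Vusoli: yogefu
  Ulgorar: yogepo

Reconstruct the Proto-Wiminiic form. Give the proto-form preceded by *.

Position 4: Wiminic has i, Vusoli has e, Ulgorar has e. Taking the neighbouring segments as reconstructed: Wiminic i could go back to *e or *i; Vusoli e can only go back to *e; Ulgorar e could go back to *e or *i — the one source consistent with every daughter is *e.
Position 3: Wiminic has h, Vusoli has g, Ulgorar has g. Vusoli preserves g here (none of its changes turn any other segment into g), so the proto-segment is *g.
Verify the candidate proto-form against each daughter:
Wiminic: start from *yagepu.
  rule 1 (vowel merger): yagepu → yagipu
  rule 2: no change — yagipu
  rule 3 (intervocalic lenition): yagipu → yahifu
  ⇒ Wiminic yahifu
Vusoli: *yagepu > yogepu > yogefu  (by vowel merger, unconditioned shift)
Ulgorar: *yagepu
  yagepu (rule 1 does not apply)
  yagepu → yagepo   [vowel merger]
  yagepo → yogepo   [vowel merger]
  giving Ulgorar yogepo.
Only *yagepu yields all of Wiminic yahifu, Vusoli yogefu, Ulgorar yogepo.

*yagepu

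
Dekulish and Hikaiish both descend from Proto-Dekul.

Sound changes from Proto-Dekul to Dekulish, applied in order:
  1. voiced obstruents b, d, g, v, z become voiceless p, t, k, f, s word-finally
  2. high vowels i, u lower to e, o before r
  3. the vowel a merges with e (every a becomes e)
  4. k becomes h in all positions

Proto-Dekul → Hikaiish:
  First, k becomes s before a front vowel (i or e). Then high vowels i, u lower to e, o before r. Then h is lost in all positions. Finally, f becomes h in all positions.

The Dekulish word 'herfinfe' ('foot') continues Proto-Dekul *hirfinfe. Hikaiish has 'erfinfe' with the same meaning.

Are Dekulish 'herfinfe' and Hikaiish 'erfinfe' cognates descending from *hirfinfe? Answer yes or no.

Derive the expected Hikaiish reflex of *hirfinfe:
Hikaiish: start from *hirfinfe.
  rule 1: no change — hirfinfe
  rule 2 (pre-rhotic lowering): hirfinfe → herfinfe
  rule 3 (h-loss): herfinfe → erfinfe
  rule 4 (unconditioned shift): erfinfe → erhinhe
  ⇒ Hikaiish erhinhe
The regular Hikaiish reflex would be 'erhinhe', but the attested form is 'erfinfe'. The correspondence is irregular, so they are not cognates (the Hikaiish form has a different source).

no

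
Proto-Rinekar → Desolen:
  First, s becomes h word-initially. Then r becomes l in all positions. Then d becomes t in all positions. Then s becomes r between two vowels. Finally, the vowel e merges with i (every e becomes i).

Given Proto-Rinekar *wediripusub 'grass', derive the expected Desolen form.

witilipurub

Desolen: start from *wediripusub.
  rule 1: no change — wediripusub
  rule 2 (unconditioned shift): wediripusub → wedilipusub
  rule 3 (unconditioned shift): wedilipusub → wetilipusub
  rule 4 (rhotacism): wetilipusub → wetilipurub
  rule 5 (vowel merger): wetilipurub → witilipurub
  ⇒ Desolen witilipurub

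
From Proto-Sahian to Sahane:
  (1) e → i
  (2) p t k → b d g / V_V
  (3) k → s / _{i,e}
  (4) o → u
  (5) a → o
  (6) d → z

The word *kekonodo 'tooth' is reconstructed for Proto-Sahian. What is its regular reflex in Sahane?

sigunuzu

Sahane: *kekonodo > kikonodo > kigonodo > sigonodo > sigunudu > sigunuzu  (by vowel merger, intervocalic voicing, palatalisation, vowel merger, unconditioned shift)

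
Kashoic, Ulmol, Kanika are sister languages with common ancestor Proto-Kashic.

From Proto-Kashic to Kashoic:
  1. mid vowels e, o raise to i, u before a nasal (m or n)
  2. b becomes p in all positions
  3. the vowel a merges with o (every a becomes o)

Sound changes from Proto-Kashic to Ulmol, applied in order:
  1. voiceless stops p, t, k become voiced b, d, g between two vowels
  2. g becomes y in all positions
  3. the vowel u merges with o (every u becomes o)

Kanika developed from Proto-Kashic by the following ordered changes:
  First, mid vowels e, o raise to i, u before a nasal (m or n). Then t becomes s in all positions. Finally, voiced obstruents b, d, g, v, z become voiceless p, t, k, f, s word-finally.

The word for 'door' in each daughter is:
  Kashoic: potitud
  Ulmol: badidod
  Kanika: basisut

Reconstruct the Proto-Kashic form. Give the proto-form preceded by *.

*batitud

Position 3: Kashoic has t, Ulmol has d, Kanika has s. Kashoic preserves t here (none of its changes turn any other segment into t), so the proto-segment is *t.
Position 1: Kashoic has p, Ulmol has b, Kanika has b. Kanika preserves b here (none of its changes turn any other segment into b), so the proto-segment is *b.
Position 6: Kashoic has u, Ulmol has o, Kanika has u. Taking the neighbouring segments as reconstructed: Kashoic u can only go back to *u; Ulmol o could go back to *o or *u; Kanika u can only go back to *u — the one source consistent with every daughter is *u.
Verify the candidate proto-form against each daughter:
Kashoic: *batitud > patitud > potitud  (by unconditioned shift, vowel merger)
Ulmol: *batitud
  batitud → badidud   [intervocalic voicing]
  badidud (rule 2 does not apply)
  badidud → badidod   [vowel merger]
  giving Ulmol badidod.
Kanika: start from *batitud.
  rule 1: no change — batitud
  rule 2 (unconditioned shift): batitud → basisud
  rule 3 (final devoicing): basisud → basisut
  ⇒ Kanika basisut
*batitud is the unique common source.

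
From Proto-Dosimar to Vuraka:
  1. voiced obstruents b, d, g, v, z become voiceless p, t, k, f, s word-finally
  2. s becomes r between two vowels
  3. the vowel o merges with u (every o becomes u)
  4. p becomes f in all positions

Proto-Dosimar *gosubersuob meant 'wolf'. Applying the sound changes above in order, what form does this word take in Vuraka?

Vuraka: *gosubersuob > gosubersuop > gorubersuop > gurubersuup > gurubersuuf  (by final devoicing, rhotacism, vowel merger, unconditioned shift)

gurubersuuf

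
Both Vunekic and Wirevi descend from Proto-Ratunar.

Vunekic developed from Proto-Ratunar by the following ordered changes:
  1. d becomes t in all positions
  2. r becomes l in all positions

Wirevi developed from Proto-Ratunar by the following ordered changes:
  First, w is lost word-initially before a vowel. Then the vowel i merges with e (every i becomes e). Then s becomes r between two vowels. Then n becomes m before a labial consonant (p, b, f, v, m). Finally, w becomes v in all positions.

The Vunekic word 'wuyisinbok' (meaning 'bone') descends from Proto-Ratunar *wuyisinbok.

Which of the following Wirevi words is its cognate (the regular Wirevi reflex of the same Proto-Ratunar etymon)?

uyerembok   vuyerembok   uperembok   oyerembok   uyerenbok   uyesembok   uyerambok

Wirevi: *wuyisinbok > uyisinbok > uyesenbok > uyerenbok > uyerembok  (by glide loss, vowel merger, rhotacism, nasal place assimilation)
Among the options, 'uyerembok' alone shows every Wirevi change applied in order.

uyerembok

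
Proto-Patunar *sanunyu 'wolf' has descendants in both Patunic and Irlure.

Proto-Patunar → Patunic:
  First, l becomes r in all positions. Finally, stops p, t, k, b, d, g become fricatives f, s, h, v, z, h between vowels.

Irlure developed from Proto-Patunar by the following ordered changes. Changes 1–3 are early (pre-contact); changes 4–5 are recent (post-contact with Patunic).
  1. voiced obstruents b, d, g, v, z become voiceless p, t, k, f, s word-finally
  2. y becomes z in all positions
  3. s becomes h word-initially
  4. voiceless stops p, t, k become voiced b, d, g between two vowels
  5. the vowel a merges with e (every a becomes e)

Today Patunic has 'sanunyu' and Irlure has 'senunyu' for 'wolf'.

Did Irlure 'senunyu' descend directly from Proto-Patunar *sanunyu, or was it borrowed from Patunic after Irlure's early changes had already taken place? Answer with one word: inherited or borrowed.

borrowed

If inherited, *sanunyu would pass through all of Irlure's changes:
Irlure: *sanunyu
  sanunyu (rule 1 does not apply)
  sanunyu → sanunzu   [unconditioned shift]
  sanunzu → hanunzu   [debuccalisation]
  hanunzu (rule 4 does not apply)
  hanunzu → henunzu   [vowel merger]
  giving Irlure henunzu.
If borrowed from Patunic 'sanunyu' after the early changes, it would undergo only the recent ones:
  rule 4 (intervocalic voicing): no change (sanunyu)
  rule 5 (vowel merger): sanunyu → senunyu
  ⇒ as a loan: senunyu
Irlure 'senunyu' matches the loan outcome 'senunyu', not the inherited 'henunzu' — it skipped the early Irlure changes, so it was borrowed from Patunic.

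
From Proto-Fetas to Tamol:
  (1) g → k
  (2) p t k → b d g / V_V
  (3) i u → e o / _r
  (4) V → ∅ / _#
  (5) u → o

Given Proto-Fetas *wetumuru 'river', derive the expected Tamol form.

Tamol: start from *wetumuru.
  rule 1: no change — wetumuru
  rule 2 (intervocalic voicing): wetumuru → wedumuru
  rule 3 (pre-rhotic lowering): wedumuru → wedumoru
  rule 4 (apocope): wedumoru → wedumor
  rule 5 (vowel merger): wedumor → wedomor
  ⇒ Tamol wedomor

wedomor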